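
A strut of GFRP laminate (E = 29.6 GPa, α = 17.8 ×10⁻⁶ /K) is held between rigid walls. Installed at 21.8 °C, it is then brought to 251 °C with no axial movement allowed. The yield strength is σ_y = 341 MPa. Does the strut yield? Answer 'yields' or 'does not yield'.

ΔT = 229.2 K. Constrained thermal stress σ = E·α·ΔT = 29.60×10³ MPa × 17.8×10⁻⁶ × 229.2 = 121 MPa (compressive).
Compare to σ_y = 341 MPa: σ < σ_y, so it does not yield.

does not yield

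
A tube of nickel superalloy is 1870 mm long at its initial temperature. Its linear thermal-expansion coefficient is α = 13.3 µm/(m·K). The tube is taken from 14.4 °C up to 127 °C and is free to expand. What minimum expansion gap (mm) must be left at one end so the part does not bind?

2.80 mm

ΔT = 127 − 14.4 = 112.6 K.
ΔL = α·L₀·ΔT = 13.3×10⁻⁶ × 1870 mm × 112.6 K = 2.80 mm.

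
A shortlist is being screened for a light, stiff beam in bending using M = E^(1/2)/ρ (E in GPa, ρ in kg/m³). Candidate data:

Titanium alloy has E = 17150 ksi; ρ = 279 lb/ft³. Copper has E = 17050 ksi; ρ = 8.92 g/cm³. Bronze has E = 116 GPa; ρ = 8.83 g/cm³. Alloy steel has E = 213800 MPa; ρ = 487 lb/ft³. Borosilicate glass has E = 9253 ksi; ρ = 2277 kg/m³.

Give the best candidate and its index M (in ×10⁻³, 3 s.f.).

Putting every candidate on a common basis:
  titanium alloy: E = 118.2 GPa, ρ = 4469 kg/m³
  copper: E = 117.6 GPa, ρ = 8920 kg/m³
  bronze: E = 116.0 GPa, ρ = 8830 kg/m³
  alloy steel: E = 213.8 GPa, ρ = 7801 kg/m³
  borosilicate glass: E = 63.80 GPa, ρ = 2277 kg/m³
  borosilicate glass: M = 3.51×10⁻³
  titanium alloy: M = 2.43×10⁻³
  alloy steel: M = 1.87×10⁻³
  bronze: M = 1.22×10⁻³
  copper: M = 1.22×10⁻³
Highest index: borosilicate glass.

borosilicate glass, M = 3.51×10⁻³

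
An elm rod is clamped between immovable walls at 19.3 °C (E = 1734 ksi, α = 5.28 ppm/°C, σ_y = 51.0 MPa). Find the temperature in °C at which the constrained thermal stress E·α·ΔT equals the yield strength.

827 °C

E = 1734 ksi = 11.96 GPa.
E·α·ΔT = 51.00 MPa ⇒ ΔT = 51.00 / (11.96×10³ × 5.28×10⁻⁶) = 807.9 K.
T = 19.3 + 807.9 = 827.2 °C.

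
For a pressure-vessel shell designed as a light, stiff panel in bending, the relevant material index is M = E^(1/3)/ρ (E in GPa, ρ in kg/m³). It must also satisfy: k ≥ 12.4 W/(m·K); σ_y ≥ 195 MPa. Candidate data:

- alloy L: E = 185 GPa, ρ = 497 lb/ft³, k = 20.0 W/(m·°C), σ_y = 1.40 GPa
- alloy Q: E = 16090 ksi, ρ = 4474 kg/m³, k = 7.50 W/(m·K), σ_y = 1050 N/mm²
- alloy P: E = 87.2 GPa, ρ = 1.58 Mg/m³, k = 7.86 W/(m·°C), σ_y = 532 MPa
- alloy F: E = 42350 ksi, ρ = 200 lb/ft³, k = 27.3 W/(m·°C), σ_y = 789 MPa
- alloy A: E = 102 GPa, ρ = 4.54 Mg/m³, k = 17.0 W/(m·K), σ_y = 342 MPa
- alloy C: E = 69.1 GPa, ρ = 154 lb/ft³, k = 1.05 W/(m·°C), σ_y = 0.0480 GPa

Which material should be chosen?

alloy F

Screen on constraints: k ≥ 12.4 W/(m·K); σ_y ≥ 195 MPa. Survivors: alloy L, alloy F, alloy A.
Normalizing units and computing the index:
  alloy L: E = 185.0 GPa, ρ = 7961 kg/m³
  alloy F: E = 292.0 GPa, ρ = 3204 kg/m³
  alloy A: E = 102.0 GPa, ρ = 4540 kg/m³
  alloy F: M = 2.07×10⁻³
  alloy A: M = 1.03×10⁻³
  alloy L: M = 0.716×10⁻³
The maximum is for alloy F.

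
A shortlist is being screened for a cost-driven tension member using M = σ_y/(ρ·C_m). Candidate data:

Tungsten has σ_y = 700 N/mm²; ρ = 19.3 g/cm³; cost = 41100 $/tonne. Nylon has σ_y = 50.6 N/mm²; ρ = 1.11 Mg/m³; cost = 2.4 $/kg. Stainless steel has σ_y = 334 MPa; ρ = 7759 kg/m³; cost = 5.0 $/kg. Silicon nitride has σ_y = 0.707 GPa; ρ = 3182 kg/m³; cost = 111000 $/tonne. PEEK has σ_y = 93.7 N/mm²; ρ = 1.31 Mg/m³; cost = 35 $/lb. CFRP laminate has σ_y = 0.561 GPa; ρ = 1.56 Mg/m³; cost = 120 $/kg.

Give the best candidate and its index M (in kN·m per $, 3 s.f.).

nylon, M = 19.0 kN·m per $

Putting every candidate on a common basis:
  tungsten: σ_y = 700.0 MPa, ρ = 19300 kg/m³, cost = 41.10 $/kg
  nylon: σ_y = 50.60 MPa, ρ = 1110 kg/m³, cost = 2.400 $/kg
  stainless steel: σ_y = 334.0 MPa, ρ = 7759 kg/m³, cost = 5.000 $/kg
  silicon nitride: σ_y = 707.0 MPa, ρ = 3182 kg/m³, cost = 111.0 $/kg
  PEEK: σ_y = 93.70 MPa, ρ = 1310 kg/m³, cost = 77.16 $/kg
  CFRP laminate: σ_y = 561.0 MPa, ρ = 1560 kg/m³, cost = 120.0 $/kg
  nylon: M = 19.0 kN·m per $
  stainless steel: M = 8.61 kN·m per $
  CFRP laminate: M = 3.00 kN·m per $
  silicon nitride: M = 2.00 kN·m per $
  PEEK: M = 0.927 kN·m per $
  tungsten: M = 0.882 kN·m per $
Nylon ranks first.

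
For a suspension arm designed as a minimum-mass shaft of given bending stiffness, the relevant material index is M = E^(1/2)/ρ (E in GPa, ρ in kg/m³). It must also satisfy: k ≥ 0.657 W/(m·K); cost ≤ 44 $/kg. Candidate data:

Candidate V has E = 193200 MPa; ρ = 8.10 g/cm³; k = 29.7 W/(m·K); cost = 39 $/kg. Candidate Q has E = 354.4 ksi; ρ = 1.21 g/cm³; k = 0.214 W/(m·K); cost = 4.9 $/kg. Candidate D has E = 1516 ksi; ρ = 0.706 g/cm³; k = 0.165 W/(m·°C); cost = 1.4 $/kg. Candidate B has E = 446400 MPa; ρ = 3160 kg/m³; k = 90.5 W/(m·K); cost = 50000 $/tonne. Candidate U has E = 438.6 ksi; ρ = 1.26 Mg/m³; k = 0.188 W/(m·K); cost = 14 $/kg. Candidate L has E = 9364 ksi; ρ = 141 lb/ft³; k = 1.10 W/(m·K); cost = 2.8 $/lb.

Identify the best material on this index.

Screen on constraints: k ≥ 0.657 W/(m·K); cost ≤ 44 $/kg. Survivors: candidate V, candidate L.
Convert each candidate to consistent units, then evaluate M:
  candidate V: E = 193.2 GPa, ρ = 8100 kg/m³
  candidate L: E = 64.56 GPa, ρ = 2259 kg/m³
  candidate L: M = 3.56×10⁻³
  candidate V: M = 1.72×10⁻³
Candidate L ranks first.

candidate L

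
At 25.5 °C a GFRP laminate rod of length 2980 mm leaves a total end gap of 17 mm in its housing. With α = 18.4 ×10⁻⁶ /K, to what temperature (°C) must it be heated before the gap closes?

α·L₀·ΔT = 17.0 mm ⇒ ΔT = 17.0 / (18.4×10⁻⁶ × 2980.0) = 310.0 K.
T = 25.5 + 310.0 = 335.5 °C.

336 °C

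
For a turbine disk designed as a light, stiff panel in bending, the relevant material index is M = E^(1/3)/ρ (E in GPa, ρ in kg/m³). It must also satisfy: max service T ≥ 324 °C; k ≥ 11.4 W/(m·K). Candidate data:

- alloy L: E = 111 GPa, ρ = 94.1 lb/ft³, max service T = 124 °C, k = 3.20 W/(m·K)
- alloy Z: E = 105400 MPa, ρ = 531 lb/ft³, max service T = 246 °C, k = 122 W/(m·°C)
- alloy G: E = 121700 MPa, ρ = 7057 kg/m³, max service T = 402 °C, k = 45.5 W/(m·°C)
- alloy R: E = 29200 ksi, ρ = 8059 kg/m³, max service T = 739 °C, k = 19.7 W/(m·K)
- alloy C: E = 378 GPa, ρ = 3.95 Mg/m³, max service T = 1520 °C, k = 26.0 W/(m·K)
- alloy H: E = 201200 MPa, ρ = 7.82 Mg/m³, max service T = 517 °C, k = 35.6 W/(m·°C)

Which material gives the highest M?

alloy C

Screen on constraints: max service T ≥ 324 °C; k ≥ 11.4 W/(m·K). Survivors: alloy G, alloy R, alloy C, alloy H.
Putting every candidate on a common basis:
  alloy G: E = 121.7 GPa, ρ = 7057 kg/m³
  alloy R: E = 201.3 GPa, ρ = 8059 kg/m³
  alloy C: E = 378.0 GPa, ρ = 3950 kg/m³
  alloy H: E = 201.2 GPa, ρ = 7820 kg/m³
  alloy C: M = 1.83×10⁻³
  alloy H: M = 0.749×10⁻³
  alloy R: M = 0.727×10⁻³
  alloy G: M = 0.702×10⁻³
Highest index: alloy C.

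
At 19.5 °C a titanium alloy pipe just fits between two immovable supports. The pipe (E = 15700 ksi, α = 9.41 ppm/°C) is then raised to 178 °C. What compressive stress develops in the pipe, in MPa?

161 MPa

E = 15700 ksi = 108.2 GPa.
ΔT = 158.5 K. Constrained thermal stress σ = E·α·ΔT = 108.2×10³ MPa × 9.41×10⁻⁶ × 158.5 = 161 MPa (compressive).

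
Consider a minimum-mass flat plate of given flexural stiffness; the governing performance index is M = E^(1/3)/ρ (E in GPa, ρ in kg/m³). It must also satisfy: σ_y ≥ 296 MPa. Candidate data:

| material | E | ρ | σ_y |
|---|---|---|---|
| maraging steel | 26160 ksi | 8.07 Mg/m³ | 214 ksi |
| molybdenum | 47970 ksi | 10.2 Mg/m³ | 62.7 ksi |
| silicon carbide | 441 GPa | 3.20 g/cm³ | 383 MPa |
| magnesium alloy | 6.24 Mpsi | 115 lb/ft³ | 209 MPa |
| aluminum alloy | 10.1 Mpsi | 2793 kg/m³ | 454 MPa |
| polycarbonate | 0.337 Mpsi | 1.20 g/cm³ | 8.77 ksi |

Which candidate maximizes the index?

silicon carbide

Screen on constraints: σ_y ≥ 296 MPa. Survivors: maraging steel, molybdenum, silicon carbide, aluminum alloy.
Convert each candidate to consistent units, then evaluate M:
  maraging steel: E = 180.4 GPa, ρ = 8070 kg/m³
  molybdenum: E = 330.7 GPa, ρ = 10200 kg/m³
  silicon carbide: E = 441.0 GPa, ρ = 3200 kg/m³
  aluminum alloy: E = 69.64 GPa, ρ = 2793 kg/m³
  silicon carbide: M = 2.38×10⁻³
  aluminum alloy: M = 1.47×10⁻³
  maraging steel: M = 0.700×10⁻³
  molybdenum: M = 0.678×10⁻³
The maximum is for silicon carbide.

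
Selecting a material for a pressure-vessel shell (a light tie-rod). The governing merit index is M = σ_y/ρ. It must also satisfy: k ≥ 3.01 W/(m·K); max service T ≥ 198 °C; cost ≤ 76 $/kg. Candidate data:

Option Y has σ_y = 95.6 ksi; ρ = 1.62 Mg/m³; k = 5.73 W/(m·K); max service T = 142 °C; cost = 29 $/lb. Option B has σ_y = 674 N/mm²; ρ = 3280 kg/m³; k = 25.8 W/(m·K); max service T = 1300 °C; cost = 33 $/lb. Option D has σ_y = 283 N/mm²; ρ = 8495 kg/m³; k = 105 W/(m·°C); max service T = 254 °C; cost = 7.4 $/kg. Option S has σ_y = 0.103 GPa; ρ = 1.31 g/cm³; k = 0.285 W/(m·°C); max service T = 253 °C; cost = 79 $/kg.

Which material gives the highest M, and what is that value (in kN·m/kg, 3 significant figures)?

Screen on constraints: k ≥ 3.01 W/(m·K); max service T ≥ 198 °C; cost ≤ 76 $/kg. Survivors: option B, option D.
In SI units:
  option B: σ_y = 674.0 MPa, ρ = 3280 kg/m³
  option D: σ_y = 283.0 MPa, ρ = 8495 kg/m³
  option B: M = 205 kN·m/kg
  option D: M = 33.3 kN·m/kg
Option B has the largest M.

option B, M = 205 kN·m/kg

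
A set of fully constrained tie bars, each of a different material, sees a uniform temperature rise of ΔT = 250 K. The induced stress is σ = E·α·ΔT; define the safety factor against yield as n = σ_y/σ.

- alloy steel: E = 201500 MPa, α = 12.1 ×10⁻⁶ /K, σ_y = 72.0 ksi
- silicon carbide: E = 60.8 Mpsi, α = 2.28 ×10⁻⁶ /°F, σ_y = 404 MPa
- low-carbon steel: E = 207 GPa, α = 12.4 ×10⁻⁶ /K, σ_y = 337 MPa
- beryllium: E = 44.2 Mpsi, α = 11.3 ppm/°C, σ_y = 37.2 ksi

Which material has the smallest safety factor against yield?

With everything in SI (GPa, ×10⁻⁶/K, MPa):
  alloy steel: E = 201.5, α = 12.1, σ_y = 496.4 → σ = 610 MPa, n = 0.814
  silicon carbide: E = 419.2, α = 4.10, σ_y = 404.0 → σ = 430 MPa, n = 0.939
  low-carbon steel: E = 207.0, α = 12.4, σ_y = 337.0 → σ = 642 MPa, n = 0.525
  beryllium: E = 304.7, α = 11.3, σ_y = 256.5 → σ = 861 MPa, n = 0.298
Beryllium has the lowest safety factor, n = 0.298.

beryllium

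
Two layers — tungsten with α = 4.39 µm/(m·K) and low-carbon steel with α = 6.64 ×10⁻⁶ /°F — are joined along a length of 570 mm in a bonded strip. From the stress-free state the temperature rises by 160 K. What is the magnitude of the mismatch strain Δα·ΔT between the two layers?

1.21×10⁻³

low-carbon steel: α = 6.64×10⁻⁶/°F × 9/5 = 12.0×10⁻⁶/K.
Δα = |4.39 − 12.0|×10⁻⁶/K = 7.56×10⁻⁶/K.
Mismatch strain = Δα·ΔT = 7.56×10⁻⁶ × 160.0 = 1.21×10⁻³.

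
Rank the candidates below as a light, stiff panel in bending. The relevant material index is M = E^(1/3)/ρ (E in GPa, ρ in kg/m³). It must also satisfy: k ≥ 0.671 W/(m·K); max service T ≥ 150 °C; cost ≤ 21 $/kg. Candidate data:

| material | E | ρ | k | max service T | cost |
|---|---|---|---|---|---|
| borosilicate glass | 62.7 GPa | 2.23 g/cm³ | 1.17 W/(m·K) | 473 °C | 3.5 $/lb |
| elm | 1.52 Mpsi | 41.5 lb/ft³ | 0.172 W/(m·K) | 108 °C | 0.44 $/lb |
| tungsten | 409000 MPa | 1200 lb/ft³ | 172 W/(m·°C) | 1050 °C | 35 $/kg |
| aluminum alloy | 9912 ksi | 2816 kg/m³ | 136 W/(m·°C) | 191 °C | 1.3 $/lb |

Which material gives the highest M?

borosilicate glass

Screen on constraints: k ≥ 0.671 W/(m·K); max service T ≥ 150 °C; cost ≤ 21 $/kg. Survivors: borosilicate glass, aluminum alloy.
Putting every candidate on a common basis:
  borosilicate glass: E = 62.70 GPa, ρ = 2230 kg/m³
  aluminum alloy: E = 68.34 GPa, ρ = 2816 kg/m³
  borosilicate glass: M = 1.78×10⁻³
  aluminum alloy: M = 1.45×10⁻³
Borosilicate glass ranks first.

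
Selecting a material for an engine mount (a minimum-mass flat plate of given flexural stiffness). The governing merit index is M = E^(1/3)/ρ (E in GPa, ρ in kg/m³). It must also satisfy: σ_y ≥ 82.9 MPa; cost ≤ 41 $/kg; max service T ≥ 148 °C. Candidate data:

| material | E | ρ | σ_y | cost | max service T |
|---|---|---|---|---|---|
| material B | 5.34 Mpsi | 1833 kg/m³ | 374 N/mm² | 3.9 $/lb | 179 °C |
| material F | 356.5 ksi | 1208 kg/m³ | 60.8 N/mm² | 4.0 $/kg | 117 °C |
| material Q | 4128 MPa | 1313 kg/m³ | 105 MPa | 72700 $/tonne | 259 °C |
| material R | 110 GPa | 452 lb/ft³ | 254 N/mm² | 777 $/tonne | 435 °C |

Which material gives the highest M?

Screen on constraints: σ_y ≥ 82.9 MPa; cost ≤ 41 $/kg; max service T ≥ 148 °C. Survivors: material B, material R.
Convert each candidate to consistent units, then evaluate M:
  material B: E = 36.82 GPa, ρ = 1833 kg/m³
  material R: E = 110.0 GPa, ρ = 7240 kg/m³
  material B: M = 1.81×10⁻³
  material R: M = 0.662×10⁻³
The maximum is for material B.

material B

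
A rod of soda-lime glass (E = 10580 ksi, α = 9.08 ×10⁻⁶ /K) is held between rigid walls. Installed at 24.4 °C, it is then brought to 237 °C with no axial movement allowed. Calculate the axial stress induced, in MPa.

141 MPa

E = 10580 ksi = 72.95 GPa.
ΔT = 212.6 K. Constrained thermal stress σ = E·α·ΔT = 72.95×10³ MPa × 9.08×10⁻⁶ × 212.6 = 141 MPa (compressive).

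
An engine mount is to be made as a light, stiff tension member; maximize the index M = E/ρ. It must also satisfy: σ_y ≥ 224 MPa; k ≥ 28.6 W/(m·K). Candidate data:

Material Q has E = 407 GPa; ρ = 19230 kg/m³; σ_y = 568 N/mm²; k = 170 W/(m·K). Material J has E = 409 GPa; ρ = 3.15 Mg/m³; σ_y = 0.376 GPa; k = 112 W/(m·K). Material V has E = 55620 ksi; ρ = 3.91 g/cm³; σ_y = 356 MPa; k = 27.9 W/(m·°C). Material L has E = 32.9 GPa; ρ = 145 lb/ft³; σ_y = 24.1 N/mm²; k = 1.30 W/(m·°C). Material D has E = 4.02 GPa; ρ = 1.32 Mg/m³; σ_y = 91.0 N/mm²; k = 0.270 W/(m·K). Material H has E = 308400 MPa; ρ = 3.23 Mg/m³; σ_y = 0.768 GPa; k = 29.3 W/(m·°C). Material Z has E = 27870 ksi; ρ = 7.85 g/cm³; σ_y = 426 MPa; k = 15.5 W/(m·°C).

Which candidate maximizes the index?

material J

Screen on constraints: σ_y ≥ 224 MPa; k ≥ 28.6 W/(m·K). Survivors: material Q, material J, material H.
Convert each candidate to consistent units, then evaluate M:
  material Q: E = 407.0 GPa, ρ = 19230 kg/m³
  material J: E = 409.0 GPa, ρ = 3150 kg/m³
  material H: E = 308.4 GPa, ρ = 3230 kg/m³
  material J: M = 130 MN·m/kg
  material H: M = 95.5 MN·m/kg
  material Q: M = 21.2 MN·m/kg
Material J has the largest M.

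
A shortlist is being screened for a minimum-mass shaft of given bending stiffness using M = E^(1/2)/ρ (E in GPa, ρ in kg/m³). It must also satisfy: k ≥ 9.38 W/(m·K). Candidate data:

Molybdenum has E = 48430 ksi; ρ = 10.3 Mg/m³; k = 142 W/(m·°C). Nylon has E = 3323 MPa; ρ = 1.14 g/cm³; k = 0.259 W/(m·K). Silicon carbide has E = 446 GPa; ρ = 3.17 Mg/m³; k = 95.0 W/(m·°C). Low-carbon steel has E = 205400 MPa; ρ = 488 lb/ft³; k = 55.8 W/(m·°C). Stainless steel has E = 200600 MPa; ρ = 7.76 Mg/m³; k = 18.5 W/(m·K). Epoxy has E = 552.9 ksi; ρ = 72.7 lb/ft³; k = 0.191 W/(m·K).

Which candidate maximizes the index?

silicon carbide

Screen on constraints: k ≥ 9.38 W/(m·K). Survivors: molybdenum, silicon carbide, low-carbon steel, stainless steel.
Convert each candidate to consistent units, then evaluate M:
  molybdenum: E = 333.9 GPa, ρ = 10300 kg/m³
  silicon carbide: E = 446.0 GPa, ρ = 3170 kg/m³
  low-carbon steel: E = 205.4 GPa, ρ = 7817 kg/m³
  stainless steel: E = 200.6 GPa, ρ = 7760 kg/m³
  silicon carbide: M = 6.66×10⁻³
  low-carbon steel: M = 1.83×10⁻³
  stainless steel: M = 1.83×10⁻³
  molybdenum: M = 1.77×10⁻³
Silicon carbide ranks first.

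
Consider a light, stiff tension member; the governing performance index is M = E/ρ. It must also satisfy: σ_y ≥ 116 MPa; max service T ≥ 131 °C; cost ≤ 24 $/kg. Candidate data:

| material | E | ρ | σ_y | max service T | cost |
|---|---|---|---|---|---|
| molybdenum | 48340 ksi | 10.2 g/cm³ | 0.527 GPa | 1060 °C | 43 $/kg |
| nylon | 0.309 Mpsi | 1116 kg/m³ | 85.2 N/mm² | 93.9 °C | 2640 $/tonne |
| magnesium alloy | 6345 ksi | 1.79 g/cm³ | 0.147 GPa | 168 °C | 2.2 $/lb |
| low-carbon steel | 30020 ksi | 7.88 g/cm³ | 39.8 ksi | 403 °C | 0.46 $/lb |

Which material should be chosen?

low-carbon steel

Screen on constraints: σ_y ≥ 116 MPa; max service T ≥ 131 °C; cost ≤ 24 $/kg. Survivors: magnesium alloy, low-carbon steel.
In SI units:
  magnesium alloy: E = 43.75 GPa, ρ = 1790 kg/m³
  low-carbon steel: E = 207.0 GPa, ρ = 7880 kg/m³
  low-carbon steel: M = 26.3 MN·m/kg
  magnesium alloy: M = 24.4 MN·m/kg
Low-carbon steel has the largest M.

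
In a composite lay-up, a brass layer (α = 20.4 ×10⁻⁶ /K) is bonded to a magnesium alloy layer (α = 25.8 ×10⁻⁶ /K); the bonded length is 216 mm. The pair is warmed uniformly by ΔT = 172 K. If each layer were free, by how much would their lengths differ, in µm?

201 µm

Δα = |20.4 − 25.8|×10⁻⁶/K = 5.40×10⁻⁶/K.
ΔL_mismatch = Δα·L·ΔT = 5.40×10⁻⁶ × 216.0 mm × 172.0 K = 201 µm.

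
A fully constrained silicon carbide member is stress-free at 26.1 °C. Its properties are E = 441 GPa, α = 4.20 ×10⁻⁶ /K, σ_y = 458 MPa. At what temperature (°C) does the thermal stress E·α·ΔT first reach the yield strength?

273 °C

E·α·ΔT = 458.0 MPa ⇒ ΔT = 458.0 / (441.0×10³ × 4.20×10⁻⁶) = 247.3 K.
T = 26.1 + 247.3 = 273.4 °C.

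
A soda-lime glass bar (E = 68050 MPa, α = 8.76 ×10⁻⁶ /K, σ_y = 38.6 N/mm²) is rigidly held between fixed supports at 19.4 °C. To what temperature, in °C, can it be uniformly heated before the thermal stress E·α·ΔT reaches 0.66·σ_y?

62.1 °C

E = 68050 MPa = 68.05 GPa.
σ_y = 38.6 N/mm² = 38.60 MPa.
E·α·ΔT = 25.48 MPa ⇒ ΔT = 25.48 / (68.05×10³ × 8.76×10⁻⁶) = 42.74 K.
T = 19.4 + 42.74 = 62.14 °C.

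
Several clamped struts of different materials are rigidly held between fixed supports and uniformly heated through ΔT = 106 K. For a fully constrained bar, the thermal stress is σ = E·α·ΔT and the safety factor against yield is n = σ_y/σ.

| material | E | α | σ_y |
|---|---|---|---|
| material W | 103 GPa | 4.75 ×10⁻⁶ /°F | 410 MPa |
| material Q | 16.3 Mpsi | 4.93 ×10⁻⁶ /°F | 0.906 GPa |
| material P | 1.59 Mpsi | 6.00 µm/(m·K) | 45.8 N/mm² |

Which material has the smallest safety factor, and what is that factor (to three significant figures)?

In consistent units (E in GPa, α in ×10⁻⁶/K, σ_y in MPa):
  material W: E = 103.0, α = 8.55, σ_y = 410.0 → σ = 93.3 MPa, n = 4.39
  material Q: E = 112.4, α = 8.87, σ_y = 906.0 → σ = 106 MPa, n = 8.57
  material P: E = 10.96, α = 6.00, σ_y = 45.80 → σ = 6.97 MPa, n = 6.57
The minimum is material W at n = 4.39.

material W, n = 4.39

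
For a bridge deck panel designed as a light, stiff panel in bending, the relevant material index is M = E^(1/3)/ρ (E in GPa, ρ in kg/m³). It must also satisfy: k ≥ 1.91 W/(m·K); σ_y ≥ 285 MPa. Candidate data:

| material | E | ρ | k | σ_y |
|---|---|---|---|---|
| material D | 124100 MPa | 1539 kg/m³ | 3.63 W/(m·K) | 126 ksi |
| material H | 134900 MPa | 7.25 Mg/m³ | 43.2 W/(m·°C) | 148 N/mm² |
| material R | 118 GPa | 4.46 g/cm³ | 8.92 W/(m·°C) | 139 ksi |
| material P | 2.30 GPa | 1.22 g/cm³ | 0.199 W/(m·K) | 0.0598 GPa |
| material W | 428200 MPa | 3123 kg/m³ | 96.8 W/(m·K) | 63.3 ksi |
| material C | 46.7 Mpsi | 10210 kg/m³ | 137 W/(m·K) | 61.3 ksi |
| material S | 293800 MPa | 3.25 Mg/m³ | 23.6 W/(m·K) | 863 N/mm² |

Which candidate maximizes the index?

Screen on constraints: k ≥ 1.91 W/(m·K); σ_y ≥ 285 MPa. Survivors: material D, material R, material W, material C, material S.
In SI units:
  material D: E = 124.1 GPa, ρ = 1539 kg/m³
  material R: E = 118.0 GPa, ρ = 4460 kg/m³
  material W: E = 428.2 GPa, ρ = 3123 kg/m³
  material C: E = 322.0 GPa, ρ = 10210 kg/m³
  material S: E = 293.8 GPa, ρ = 3250 kg/m³
  material D: M = 3.24×10⁻³
  material W: M = 2.41×10⁻³
  material S: M = 2.05×10⁻³
  material R: M = 1.10×10⁻³
  material C: M = 0.671×10⁻³
The maximum is for material D.

material D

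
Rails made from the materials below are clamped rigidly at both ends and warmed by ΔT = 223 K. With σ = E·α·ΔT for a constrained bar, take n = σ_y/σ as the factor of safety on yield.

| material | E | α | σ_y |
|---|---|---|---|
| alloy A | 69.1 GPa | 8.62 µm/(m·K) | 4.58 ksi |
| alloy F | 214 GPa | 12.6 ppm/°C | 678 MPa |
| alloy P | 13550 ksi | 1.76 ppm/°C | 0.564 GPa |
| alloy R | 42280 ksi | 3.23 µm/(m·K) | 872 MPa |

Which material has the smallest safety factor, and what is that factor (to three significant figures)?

alloy A, n = 0.238

Converting E to GPa, α to ×10⁻⁶/K, σ_y to MPa, then σ and n for each:
  alloy A: E = 69.10, α = 8.62, σ_y = 31.58 → σ = 133 MPa, n = 0.238
  alloy F: E = 214.0, α = 12.6, σ_y = 678.0 → σ = 601 MPa, n = 1.13
  alloy P: E = 93.42, α = 1.76, σ_y = 564.0 → σ = 36.7 MPa, n = 15.4
  alloy R: E = 291.5, α = 3.23, σ_y = 872.0 → σ = 210 MPa, n = 4.15
Smallest n: alloy A with n = 0.238.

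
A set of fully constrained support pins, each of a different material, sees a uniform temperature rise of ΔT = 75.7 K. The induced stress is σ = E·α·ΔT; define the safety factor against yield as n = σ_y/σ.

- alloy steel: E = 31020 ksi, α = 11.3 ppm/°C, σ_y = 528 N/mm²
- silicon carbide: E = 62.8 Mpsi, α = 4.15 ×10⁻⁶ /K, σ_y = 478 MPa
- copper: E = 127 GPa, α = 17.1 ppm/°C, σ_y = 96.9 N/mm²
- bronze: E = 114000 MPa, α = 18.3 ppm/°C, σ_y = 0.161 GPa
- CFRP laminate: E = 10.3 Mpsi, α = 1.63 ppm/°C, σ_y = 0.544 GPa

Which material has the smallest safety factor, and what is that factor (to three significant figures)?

In consistent units (E in GPa, α in ×10⁻⁶/K, σ_y in MPa):
  alloy steel: E = 213.9, α = 11.3, σ_y = 528.0 → σ = 183 MPa, n = 2.89
  silicon carbide: E = 433.0, α = 4.15, σ_y = 478.0 → σ = 136 MPa, n = 3.51
  copper: E = 127.0, α = 17.1, σ_y = 96.90 → σ = 164 MPa, n = 0.589
  bronze: E = 114.0, α = 18.3, σ_y = 161.0 → σ = 158 MPa, n = 1.02
  CFRP laminate: E = 71.02, α = 1.63, σ_y = 544.0 → σ = 8.76 MPa, n = 62.1
The minimum is copper at n = 0.589.

copper, n = 0.589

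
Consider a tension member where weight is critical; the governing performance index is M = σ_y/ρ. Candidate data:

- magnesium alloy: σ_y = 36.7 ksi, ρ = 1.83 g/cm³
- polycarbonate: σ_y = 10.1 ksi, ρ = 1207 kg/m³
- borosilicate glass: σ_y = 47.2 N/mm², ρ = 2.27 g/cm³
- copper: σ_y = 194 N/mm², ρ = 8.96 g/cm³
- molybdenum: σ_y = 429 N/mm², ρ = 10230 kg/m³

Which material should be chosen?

magnesium alloy

Putting every candidate on a common basis:
  magnesium alloy: σ_y = 253.0 MPa, ρ = 1830 kg/m³
  polycarbonate: σ_y = 69.64 MPa, ρ = 1207 kg/m³
  borosilicate glass: σ_y = 47.20 MPa, ρ = 2270 kg/m³
  copper: σ_y = 194.0 MPa, ρ = 8960 kg/m³
  molybdenum: σ_y = 429.0 MPa, ρ = 10230 kg/m³
  magnesium alloy: M = 138 kN·m/kg
  polycarbonate: M = 57.7 kN·m/kg
  molybdenum: M = 41.9 kN·m/kg
  copper: M = 21.7 kN·m/kg
  borosilicate glass: M = 20.8 kN·m/kg
Magnesium alloy has the largest M.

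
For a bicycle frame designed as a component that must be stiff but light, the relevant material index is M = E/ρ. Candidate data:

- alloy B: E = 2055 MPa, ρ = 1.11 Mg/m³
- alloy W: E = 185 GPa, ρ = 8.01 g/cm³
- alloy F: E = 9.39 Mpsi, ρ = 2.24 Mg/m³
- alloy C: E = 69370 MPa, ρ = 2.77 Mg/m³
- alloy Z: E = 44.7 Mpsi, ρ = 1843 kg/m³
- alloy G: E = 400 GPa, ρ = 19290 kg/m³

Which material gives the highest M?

Putting every candidate on a common basis:
  alloy B: E = 2.055 GPa, ρ = 1110 kg/m³
  alloy W: E = 185.0 GPa, ρ = 8010 kg/m³
  alloy F: E = 64.74 GPa, ρ = 2240 kg/m³
  alloy C: E = 69.37 GPa, ρ = 2770 kg/m³
  alloy Z: E = 308.2 GPa, ρ = 1843 kg/m³
  alloy G: E = 400.0 GPa, ρ = 19290 kg/m³
  alloy Z: M = 167 MN·m/kg
  alloy F: M = 28.9 MN·m/kg
  alloy C: M = 25.0 MN·m/kg
  alloy W: M = 23.1 MN·m/kg
  alloy G: M = 20.7 MN·m/kg
  alloy B: M = 1.85 MN·m/kg
Alloy Z ranks first.

alloy Z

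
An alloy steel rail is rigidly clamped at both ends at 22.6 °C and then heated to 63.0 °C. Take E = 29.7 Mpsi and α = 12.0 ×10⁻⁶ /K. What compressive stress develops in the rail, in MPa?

99.3 MPa

E = 29.7 Mpsi = 204.8 GPa.
ΔT = 40.40 K. Constrained thermal stress σ = E·α·ΔT = 204.8×10³ MPa × 12.0×10⁻⁶ × 40.40 = 99.3 MPa (compressive).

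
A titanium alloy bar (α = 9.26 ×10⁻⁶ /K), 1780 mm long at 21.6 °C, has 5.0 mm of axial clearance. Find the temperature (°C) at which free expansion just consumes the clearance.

α·L₀·ΔT = 5.0 mm ⇒ ΔT = 5.0 / (9.26×10⁻⁶ × 1780.0) = 303.3 K.
T = 21.6 + 303.3 = 324.9 °C.

325 °C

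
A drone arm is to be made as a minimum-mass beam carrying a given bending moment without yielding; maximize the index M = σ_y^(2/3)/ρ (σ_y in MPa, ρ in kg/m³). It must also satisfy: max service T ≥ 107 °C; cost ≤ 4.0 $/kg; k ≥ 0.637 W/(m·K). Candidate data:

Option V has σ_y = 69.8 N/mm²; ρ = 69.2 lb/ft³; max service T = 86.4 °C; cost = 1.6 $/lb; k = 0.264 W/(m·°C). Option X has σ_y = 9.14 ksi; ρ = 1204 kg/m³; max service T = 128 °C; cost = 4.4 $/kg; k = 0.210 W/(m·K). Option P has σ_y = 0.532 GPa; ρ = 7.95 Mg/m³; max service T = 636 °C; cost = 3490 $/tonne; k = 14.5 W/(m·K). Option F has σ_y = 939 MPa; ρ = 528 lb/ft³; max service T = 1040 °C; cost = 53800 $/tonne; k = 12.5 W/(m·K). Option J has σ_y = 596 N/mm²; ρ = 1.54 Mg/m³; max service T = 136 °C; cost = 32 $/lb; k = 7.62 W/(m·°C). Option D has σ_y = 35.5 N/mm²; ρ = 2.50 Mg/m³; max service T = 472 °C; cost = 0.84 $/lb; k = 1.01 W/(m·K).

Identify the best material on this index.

option P

Screen on constraints: max service T ≥ 107 °C; cost ≤ 4.0 $/kg; k ≥ 0.637 W/(m·K). Survivors: option P, option D.
Normalizing units and computing the index:
  option P: σ_y = 532.0 MPa, ρ = 7950 kg/m³
  option D: σ_y = 35.50 MPa, ρ = 2500 kg/m³
  option P: M = 8.26×10⁻³
  option D: M = 4.32×10⁻³
Highest index: option P.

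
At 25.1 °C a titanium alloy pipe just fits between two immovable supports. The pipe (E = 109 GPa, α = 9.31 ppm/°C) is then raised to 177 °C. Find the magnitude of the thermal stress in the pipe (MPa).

154 MPa

ΔT = 151.9 K. Constrained thermal stress σ = E·α·ΔT = 109.0×10³ MPa × 9.31×10⁻⁶ × 151.9 = 154 MPa (compressive).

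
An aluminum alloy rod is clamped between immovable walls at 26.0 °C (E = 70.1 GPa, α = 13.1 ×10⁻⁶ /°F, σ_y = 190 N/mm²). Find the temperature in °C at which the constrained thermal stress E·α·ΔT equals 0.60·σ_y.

95.0 °C

α = 13.1×10⁻⁶/°F × 9/5 = 23.6×10⁻⁶/K.
σ_y = 190 N/mm² = 190.0 MPa.
E·α·ΔT = 114.0 MPa ⇒ ΔT = 114.0 / (70.10×10³ × 23.6×10⁻⁶) = 68.97 K.
T = 26.0 + 68.97 = 94.97 °C.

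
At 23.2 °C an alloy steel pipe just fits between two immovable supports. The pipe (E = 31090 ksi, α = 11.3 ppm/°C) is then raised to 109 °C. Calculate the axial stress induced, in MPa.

208 MPa

E = 31090 ksi = 214.4 GPa.
ΔT = 85.80 K. Constrained thermal stress σ = E·α·ΔT = 214.4×10³ MPa × 11.3×10⁻⁶ × 85.80 = 208 MPa (compressive).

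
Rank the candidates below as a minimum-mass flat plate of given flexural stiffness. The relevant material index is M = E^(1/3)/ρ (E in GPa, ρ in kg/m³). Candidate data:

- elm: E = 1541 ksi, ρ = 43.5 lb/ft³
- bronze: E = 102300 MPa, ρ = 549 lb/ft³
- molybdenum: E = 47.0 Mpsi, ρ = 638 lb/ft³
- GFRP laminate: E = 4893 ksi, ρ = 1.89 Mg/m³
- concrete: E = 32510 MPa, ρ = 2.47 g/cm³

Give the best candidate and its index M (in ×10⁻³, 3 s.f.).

elm, M = 3.15×10⁻³

After converting to SI:
  elm: E = 10.62 GPa, ρ = 696.8 kg/m³
  bronze: E = 102.3 GPa, ρ = 8794 kg/m³
  molybdenum: E = 324.1 GPa, ρ = 10220 kg/m³
  GFRP laminate: E = 33.74 GPa, ρ = 1890 kg/m³
  concrete: E = 32.51 GPa, ρ = 2470 kg/m³
  elm: M = 3.15×10⁻³
  GFRP laminate: M = 1.71×10⁻³
  concrete: M = 1.29×10⁻³
  molybdenum: M = 0.672×10⁻³
  bronze: M = 0.532×10⁻³
Elm ranks first.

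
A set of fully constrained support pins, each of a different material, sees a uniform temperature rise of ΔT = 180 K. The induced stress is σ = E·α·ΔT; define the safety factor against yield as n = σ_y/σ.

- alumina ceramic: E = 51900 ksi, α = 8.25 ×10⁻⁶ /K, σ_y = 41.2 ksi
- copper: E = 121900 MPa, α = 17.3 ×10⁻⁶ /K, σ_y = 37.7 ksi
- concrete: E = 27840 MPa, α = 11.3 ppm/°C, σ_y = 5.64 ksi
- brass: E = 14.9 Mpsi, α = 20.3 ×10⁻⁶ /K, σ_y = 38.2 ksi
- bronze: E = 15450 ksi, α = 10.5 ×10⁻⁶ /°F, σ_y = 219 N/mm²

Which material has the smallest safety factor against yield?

alumina ceramic

Converting E to GPa, α to ×10⁻⁶/K, σ_y to MPa, then σ and n for each:
  alumina ceramic: E = 357.8, α = 8.25, σ_y = 284.1 → σ = 531 MPa, n = 0.535
  copper: E = 121.9, α = 17.3, σ_y = 259.9 → σ = 380 MPa, n = 0.685
  concrete: E = 27.84, α = 11.3, σ_y = 38.89 → σ = 56.6 MPa, n = 0.687
  brass: E = 102.7, α = 20.3, σ_y = 263.4 → σ = 375 MPa, n = 0.702
  bronze: E = 106.5, α = 18.9, σ_y = 219.0 → σ = 362 MPa, n = 0.604
The minimum is alumina ceramic at n = 0.535.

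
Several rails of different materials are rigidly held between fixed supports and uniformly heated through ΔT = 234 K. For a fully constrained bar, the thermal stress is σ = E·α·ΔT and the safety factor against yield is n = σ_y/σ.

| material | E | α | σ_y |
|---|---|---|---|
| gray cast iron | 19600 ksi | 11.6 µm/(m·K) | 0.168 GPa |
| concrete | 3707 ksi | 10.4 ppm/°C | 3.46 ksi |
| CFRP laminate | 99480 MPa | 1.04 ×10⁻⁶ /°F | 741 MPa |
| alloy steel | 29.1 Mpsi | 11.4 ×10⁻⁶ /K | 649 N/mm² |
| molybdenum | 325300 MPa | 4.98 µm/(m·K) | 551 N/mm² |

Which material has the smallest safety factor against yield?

Converting E to GPa, α to ×10⁻⁶/K, σ_y to MPa, then σ and n for each:
  gray cast iron: E = 135.1, α = 11.6, σ_y = 168.0 → σ = 367 MPa, n = 0.458
  concrete: E = 25.56, α = 10.4, σ_y = 23.86 → σ = 62.2 MPa, n = 0.384
  CFRP laminate: E = 99.48, α = 1.87, σ_y = 741.0 → σ = 43.6 MPa, n = 17.0
  alloy steel: E = 200.6, α = 11.4, σ_y = 649.0 → σ = 535 MPa, n = 1.21
  molybdenum: E = 325.3, α = 4.98, σ_y = 551.0 → σ = 379 MPa, n = 1.45
The minimum is concrete at n = 0.384.

concrete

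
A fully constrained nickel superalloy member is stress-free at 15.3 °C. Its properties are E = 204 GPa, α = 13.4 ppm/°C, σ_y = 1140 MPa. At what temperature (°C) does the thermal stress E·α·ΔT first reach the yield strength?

E·α·ΔT = 1140 MPa ⇒ ΔT = 1140 / (204.0×10³ × 13.4×10⁻⁶) = 417.0 K.
T = 15.3 + 417.0 = 432.3 °C.

432 °C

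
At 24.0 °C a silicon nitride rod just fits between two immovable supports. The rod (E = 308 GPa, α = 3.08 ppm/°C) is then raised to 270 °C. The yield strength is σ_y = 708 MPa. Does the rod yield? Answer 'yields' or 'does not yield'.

does not yield

ΔT = 246.0 K. Constrained thermal stress σ = E·α·ΔT = 308.0×10³ MPa × 3.08×10⁻⁶ × 246.0 = 233 MPa (compressive).
Compare to σ_y = 708 MPa: σ < σ_y, so it does not yield.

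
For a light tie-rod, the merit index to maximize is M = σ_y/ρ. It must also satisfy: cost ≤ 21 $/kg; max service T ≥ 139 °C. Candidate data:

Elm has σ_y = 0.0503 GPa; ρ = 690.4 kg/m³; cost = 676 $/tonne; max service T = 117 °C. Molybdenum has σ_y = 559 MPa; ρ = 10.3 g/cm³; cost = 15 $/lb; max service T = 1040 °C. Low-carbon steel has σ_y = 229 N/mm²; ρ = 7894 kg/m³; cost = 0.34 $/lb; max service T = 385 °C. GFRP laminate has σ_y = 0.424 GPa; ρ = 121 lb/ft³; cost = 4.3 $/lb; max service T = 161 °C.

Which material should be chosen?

GFRP laminate

Screen on constraints: cost ≤ 21 $/kg; max service T ≥ 139 °C. Survivors: low-carbon steel, GFRP laminate.
After converting to SI:
  low-carbon steel: σ_y = 229.0 MPa, ρ = 7894 kg/m³
  GFRP laminate: σ_y = 424.0 MPa, ρ = 1938 kg/m³
  GFRP laminate: M = 219 kN·m/kg
  low-carbon steel: M = 29.0 kN·m/kg
Highest index: GFRP laminate.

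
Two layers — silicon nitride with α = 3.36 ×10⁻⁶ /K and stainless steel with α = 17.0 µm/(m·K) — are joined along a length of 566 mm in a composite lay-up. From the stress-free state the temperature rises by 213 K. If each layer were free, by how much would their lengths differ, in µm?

1640 µm

Δα = |3.36 − 17.0|×10⁻⁶/K = 13.6×10⁻⁶/K.
ΔL_mismatch = Δα·L·ΔT = 13.6×10⁻⁶ × 566.0 mm × 213.0 K = 1640 µm.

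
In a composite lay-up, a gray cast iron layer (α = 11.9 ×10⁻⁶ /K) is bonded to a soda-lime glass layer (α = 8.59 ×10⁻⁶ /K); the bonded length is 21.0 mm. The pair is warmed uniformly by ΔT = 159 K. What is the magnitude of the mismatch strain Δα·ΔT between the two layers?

5.26×10⁻⁴

Δα = |11.9 − 8.59|×10⁻⁶/K = 3.31×10⁻⁶/K.
Mismatch strain = Δα·ΔT = 3.31×10⁻⁶ × 159.0 = 5.26×10⁻⁴.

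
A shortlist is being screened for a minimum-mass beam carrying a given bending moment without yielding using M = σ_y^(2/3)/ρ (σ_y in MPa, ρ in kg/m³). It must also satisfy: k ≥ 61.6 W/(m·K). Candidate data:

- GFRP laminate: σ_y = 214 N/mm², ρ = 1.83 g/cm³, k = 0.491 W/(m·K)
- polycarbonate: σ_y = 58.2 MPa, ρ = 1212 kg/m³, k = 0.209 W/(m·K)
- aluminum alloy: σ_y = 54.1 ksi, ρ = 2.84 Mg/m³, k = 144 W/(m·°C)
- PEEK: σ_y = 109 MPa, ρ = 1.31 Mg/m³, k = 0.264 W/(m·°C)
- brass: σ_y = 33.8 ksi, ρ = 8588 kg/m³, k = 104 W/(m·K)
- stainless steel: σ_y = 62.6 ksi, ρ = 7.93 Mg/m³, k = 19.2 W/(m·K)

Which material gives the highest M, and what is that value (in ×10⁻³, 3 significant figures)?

aluminum alloy, M = 18.2×10⁻³

Screen on constraints: k ≥ 61.6 W/(m·K). Survivors: aluminum alloy, brass.
Normalizing units and computing the index:
  aluminum alloy: σ_y = 373.0 MPa, ρ = 2840 kg/m³
  brass: σ_y = 233.0 MPa, ρ = 8588 kg/m³
  aluminum alloy: M = 18.2×10⁻³
  brass: M = 4.41×10⁻³
Aluminum alloy has the largest M.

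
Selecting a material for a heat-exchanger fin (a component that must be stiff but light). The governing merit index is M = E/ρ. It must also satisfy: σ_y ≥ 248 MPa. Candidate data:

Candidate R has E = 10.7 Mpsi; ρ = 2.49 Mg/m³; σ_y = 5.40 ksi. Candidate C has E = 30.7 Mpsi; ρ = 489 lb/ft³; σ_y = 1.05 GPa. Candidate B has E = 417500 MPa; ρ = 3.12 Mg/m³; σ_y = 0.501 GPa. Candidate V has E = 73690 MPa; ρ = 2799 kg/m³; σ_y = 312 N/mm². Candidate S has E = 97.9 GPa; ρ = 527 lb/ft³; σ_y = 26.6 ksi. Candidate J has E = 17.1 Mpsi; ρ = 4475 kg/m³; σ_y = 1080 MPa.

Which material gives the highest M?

candidate B

Screen on constraints: σ_y ≥ 248 MPa. Survivors: candidate C, candidate B, candidate V, candidate J.
Putting every candidate on a common basis:
  candidate C: E = 211.7 GPa, ρ = 7833 kg/m³
  candidate B: E = 417.5 GPa, ρ = 3120 kg/m³
  candidate V: E = 73.69 GPa, ρ = 2799 kg/m³
  candidate J: E = 117.9 GPa, ρ = 4475 kg/m³
  candidate B: M = 134 MN·m/kg
  candidate C: M = 27.0 MN·m/kg
  candidate J: M = 26.3 MN·m/kg
  candidate V: M = 26.3 MN·m/kg
Candidate B ranks first.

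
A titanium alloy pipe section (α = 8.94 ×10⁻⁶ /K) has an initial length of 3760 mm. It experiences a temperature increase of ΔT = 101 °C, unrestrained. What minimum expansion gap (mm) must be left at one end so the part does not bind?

3.40 mm

ΔL = α·L₀·ΔT = 8.94×10⁻⁶ × 3760 mm × 101.0 K = 3.40 mm.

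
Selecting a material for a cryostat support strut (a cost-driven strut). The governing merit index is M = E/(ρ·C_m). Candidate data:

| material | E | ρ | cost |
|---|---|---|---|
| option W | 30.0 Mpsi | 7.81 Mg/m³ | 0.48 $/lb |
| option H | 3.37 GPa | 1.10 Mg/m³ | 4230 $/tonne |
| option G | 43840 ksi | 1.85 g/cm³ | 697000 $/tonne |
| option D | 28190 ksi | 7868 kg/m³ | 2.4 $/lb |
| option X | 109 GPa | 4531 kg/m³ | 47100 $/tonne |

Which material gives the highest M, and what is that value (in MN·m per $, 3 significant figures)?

option W, M = 25.0 MN·m per $

In SI units:
  option W: E = 206.8 GPa, ρ = 7810 kg/m³, cost = 1.058 $/kg
  option H: E = 3.370 GPa, ρ = 1100 kg/m³, cost = 4.230 $/kg
  option G: E = 302.3 GPa, ρ = 1850 kg/m³, cost = 697.0 $/kg
  option D: E = 194.4 GPa, ρ = 7868 kg/m³, cost = 5.291 $/kg
  option X: E = 109.0 GPa, ρ = 4531 kg/m³, cost = 47.10 $/kg
  option W: M = 25.0 MN·m per $
  option D: M = 4.67 MN·m per $
  option H: M = 0.724 MN·m per $
  option X: M = 0.511 MN·m per $
  option G: M = 0.234 MN·m per $
The maximum is for option W.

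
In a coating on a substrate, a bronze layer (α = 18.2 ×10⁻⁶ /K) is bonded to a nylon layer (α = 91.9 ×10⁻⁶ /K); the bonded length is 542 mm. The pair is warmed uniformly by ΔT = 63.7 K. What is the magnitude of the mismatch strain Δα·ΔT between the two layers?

Δα = |18.2 − 91.9|×10⁻⁶/K = 73.7×10⁻⁶/K.
Mismatch strain = Δα·ΔT = 73.7×10⁻⁶ × 63.7 = 4.69×10⁻³.

4.69×10⁻³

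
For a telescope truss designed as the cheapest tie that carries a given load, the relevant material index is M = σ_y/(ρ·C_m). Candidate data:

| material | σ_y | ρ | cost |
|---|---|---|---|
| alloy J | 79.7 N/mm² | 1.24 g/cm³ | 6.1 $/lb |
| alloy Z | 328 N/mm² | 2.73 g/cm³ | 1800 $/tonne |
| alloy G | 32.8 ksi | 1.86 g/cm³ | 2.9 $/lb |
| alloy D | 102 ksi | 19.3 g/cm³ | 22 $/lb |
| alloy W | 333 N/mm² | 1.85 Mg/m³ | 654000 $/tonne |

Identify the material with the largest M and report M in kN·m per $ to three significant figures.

Putting every candidate on a common basis:
  alloy J: σ_y = 79.70 MPa, ρ = 1240 kg/m³, cost = 13.45 $/kg
  alloy Z: σ_y = 328.0 MPa, ρ = 2730 kg/m³, cost = 1.800 $/kg
  alloy G: σ_y = 226.1 MPa, ρ = 1860 kg/m³, cost = 6.393 $/kg
  alloy D: σ_y = 703.3 MPa, ρ = 19300 kg/m³, cost = 48.50 $/kg
  alloy W: σ_y = 333.0 MPa, ρ = 1850 kg/m³, cost = 654.0 $/kg
  alloy Z: M = 66.7 kN·m per $
  alloy G: M = 19.0 kN·m per $
  alloy J: M = 4.78 kN·m per $
  alloy D: M = 0.751 kN·m per $
  alloy W: M = 0.275 kN·m per $
The maximum is for alloy Z.

alloy Z, M = 66.7 kN·m per $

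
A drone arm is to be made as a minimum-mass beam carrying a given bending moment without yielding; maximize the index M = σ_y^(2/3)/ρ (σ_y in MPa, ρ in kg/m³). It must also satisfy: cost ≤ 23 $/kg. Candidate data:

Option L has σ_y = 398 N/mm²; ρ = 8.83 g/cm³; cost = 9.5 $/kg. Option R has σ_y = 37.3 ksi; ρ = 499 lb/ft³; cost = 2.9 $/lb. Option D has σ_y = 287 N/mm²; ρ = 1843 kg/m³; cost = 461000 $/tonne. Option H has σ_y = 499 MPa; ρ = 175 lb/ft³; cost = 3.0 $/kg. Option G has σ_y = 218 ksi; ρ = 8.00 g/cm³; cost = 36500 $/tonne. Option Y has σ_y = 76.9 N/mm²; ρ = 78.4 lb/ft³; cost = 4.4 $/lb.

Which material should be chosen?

option H

Screen on constraints: cost ≤ 23 $/kg. Survivors: option L, option R, option H, option Y.
After converting to SI:
  option L: σ_y = 398.0 MPa, ρ = 8830 kg/m³
  option R: σ_y = 257.2 MPa, ρ = 7993 kg/m³
  option H: σ_y = 499.0 MPa, ρ = 2803 kg/m³
  option Y: σ_y = 76.90 MPa, ρ = 1256 kg/m³
  option H: M = 22.4×10⁻³
  option Y: M = 14.4×10⁻³
  option L: M = 6.13×10⁻³
  option R: M = 5.06×10⁻³
Option H ranks first.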